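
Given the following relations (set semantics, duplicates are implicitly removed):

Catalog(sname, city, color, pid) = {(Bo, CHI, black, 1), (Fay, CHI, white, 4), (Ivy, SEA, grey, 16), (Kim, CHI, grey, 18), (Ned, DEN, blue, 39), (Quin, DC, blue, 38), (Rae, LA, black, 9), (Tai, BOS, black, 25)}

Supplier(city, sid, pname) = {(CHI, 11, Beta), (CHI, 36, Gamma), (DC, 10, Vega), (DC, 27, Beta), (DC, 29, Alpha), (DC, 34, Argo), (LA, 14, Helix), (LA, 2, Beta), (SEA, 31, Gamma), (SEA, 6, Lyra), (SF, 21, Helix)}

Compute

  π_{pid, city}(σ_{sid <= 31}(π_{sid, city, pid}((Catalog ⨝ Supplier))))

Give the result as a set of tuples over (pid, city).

{(1, CHI), (16, SEA), (18, CHI), (38, DC), (4, CHI), (9, LA)}

Natural join on city: {(Bo, CHI, black, 1, 11, Beta), (Bo, CHI, black, 1, 36, Gamma), (Fay, CHI, white, 4, 11, Beta), (Fay, CHI, white, 4, 36, Gamma), (Ivy, SEA, grey, 16, 31, Gamma), (Ivy, SEA, grey, 16, 6, Lyra), (Kim, CHI, grey, 18, 11, Beta), (Kim, CHI, grey, 18, 36, Gamma), (Quin, DC, blue, 38, 10, Vega), (Quin, DC, blue, 38, 27, Beta), (Quin, DC, blue, 38, 29, Alpha), (Quin, DC, blue, 38, 34, Argo), (Rae, LA, black, 9, 14, Helix), (Rae, LA, black, 9, 2, Beta)}
Keep only column(s) sid, city, pid: {(10, DC, 38), (11, CHI, 1), (11, CHI, 18), (11, CHI, 4), (14, LA, 9), (2, LA, 9), (27, DC, 38), (29, DC, 38), (31, SEA, 16), (34, DC, 38), (36, CHI, 1), (36, CHI, 18), (36, CHI, 4), (6, SEA, 16)}
σ[sid <= 31]: keep tuples satisfying sid <= 31 → {(10, DC, 38), (11, CHI, 1), (11, CHI, 18), (11, CHI, 4), (14, LA, 9), (2, LA, 9), (27, DC, 38), (29, DC, 38), (31, SEA, 16), (6, SEA, 16)}
Keep only column(s) pid, city (4 duplicate(s) eliminated): {(1, CHI), (16, SEA), (18, CHI), (38, DC), (4, CHI), (9, LA)}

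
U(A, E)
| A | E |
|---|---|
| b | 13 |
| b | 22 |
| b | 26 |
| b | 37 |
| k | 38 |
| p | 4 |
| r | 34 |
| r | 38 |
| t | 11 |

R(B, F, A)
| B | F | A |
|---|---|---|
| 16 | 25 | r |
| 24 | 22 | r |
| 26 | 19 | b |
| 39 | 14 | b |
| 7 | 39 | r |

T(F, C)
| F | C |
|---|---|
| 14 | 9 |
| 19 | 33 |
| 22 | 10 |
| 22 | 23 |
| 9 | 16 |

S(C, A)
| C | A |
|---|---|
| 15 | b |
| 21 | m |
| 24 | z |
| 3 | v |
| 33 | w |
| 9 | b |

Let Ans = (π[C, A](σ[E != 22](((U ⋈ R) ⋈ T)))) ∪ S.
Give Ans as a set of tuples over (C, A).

{(10, r), (15, b), (21, m), (23, r), (24, z), (3, v), (33, b), (33, w), (9, b)}

Joining U and R on A yields {(b, 13, 26, 19), (b, 13, 39, 14), (b, 22, 26, 19), (b, 22, 39, 14), (b, 26, 26, 19), (b, 26, 39, 14), (b, 37, 26, 19), (b, 37, 39, 14), (r, 34, 16, 25), (r, 34, 24, 22), (r, 34, 7, 39), (r, 38, 16, 25), (r, 38, 24, 22), (r, 38, 7, 39)}.
Joining (U ⋈ R) and T on F yields {(b, 13, 26, 19, 33), (b, 13, 39, 14, 9), (b, 22, 26, 19, 33), (b, 22, 39, 14, 9), (b, 26, 26, 19, 33), (b, 26, 39, 14, 9), (b, 37, 26, 19, 33), (b, 37, 39, 14, 9), (r, 34, 24, 22, 10), (r, 34, 24, 22, 23), (r, 38, 24, 22, 10), (r, 38, 24, 22, 23)}.
Selection E != 22: {(b, 13, 26, 19, 33), (b, 13, 39, 14, 9), (b, 26, 26, 19, 33), (b, 26, 39, 14, 9), (b, 37, 26, 19, 33), (b, 37, 39, 14, 9), (r, 34, 24, 22, 10), (r, 34, 24, 22, 23), (r, 38, 24, 22, 10), (r, 38, 24, 22, 23)}
Keep only column(s) C, A (6 duplicate(s) eliminated): {(10, r), (23, r), (33, b), (9, b)}
Taking the union: {(10, r), (15, b), (21, m), (23, r), (24, z), (3, v), (33, b), (33, w), (9, b)}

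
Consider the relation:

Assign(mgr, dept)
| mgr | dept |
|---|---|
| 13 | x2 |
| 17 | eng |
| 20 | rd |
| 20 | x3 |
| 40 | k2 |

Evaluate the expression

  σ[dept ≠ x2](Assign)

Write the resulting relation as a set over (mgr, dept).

{(17, eng), (20, rd), (20, x3), (40, k2)}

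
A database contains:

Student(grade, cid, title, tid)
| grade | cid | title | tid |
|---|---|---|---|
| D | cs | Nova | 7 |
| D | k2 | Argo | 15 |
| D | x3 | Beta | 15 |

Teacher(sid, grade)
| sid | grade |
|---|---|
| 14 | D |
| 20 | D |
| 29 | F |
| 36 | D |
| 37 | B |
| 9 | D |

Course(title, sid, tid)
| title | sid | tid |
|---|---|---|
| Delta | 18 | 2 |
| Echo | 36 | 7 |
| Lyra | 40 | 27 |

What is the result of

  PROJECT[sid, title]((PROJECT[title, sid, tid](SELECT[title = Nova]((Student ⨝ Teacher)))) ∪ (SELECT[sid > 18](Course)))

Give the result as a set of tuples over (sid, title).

Joining Student and Teacher on grade yields {(D, cs, Nova, 7, 14), (D, cs, Nova, 7, 20), (D, cs, Nova, 7, 36), (D, cs, Nova, 7, 9), (D, k2, Argo, 15, 14), (D, k2, Argo, 15, 20), (D, k2, Argo, 15, 36), (D, k2, Argo, 15, 9), (D, x3, Beta, 15, 14), (D, x3, Beta, 15, 20), (D, x3, Beta, 15, 36), (D, x3, Beta, 15, 9)}.
Apply σ_{title = Nova}; surviving tuples: {(D, cs, Nova, 7, 14), (D, cs, Nova, 7, 20), (D, cs, Nova, 7, 36), (D, cs, Nova, 7, 9)}
π_{title, sid, tid} gives {(Nova, 14, 7), (Nova, 20, 7), (Nova, 36, 7), (Nova, 9, 7)}.
Apply σ_{sid > 18}; surviving tuples: {(Echo, 36, 7), (Lyra, 40, 27)}
Set union of the two operands is {(Echo, 36, 7), (Lyra, 40, 27), (Nova, 14, 7), (Nova, 20, 7), (Nova, 36, 7), (Nova, 9, 7)}.
π_{sid, title} gives {(14, Nova), (20, Nova), (36, Echo), (36, Nova), (40, Lyra), (9, Nova)}.

{(14, Nova), (20, Nova), (36, Echo), (36, Nova), (40, Lyra), (9, Nova)}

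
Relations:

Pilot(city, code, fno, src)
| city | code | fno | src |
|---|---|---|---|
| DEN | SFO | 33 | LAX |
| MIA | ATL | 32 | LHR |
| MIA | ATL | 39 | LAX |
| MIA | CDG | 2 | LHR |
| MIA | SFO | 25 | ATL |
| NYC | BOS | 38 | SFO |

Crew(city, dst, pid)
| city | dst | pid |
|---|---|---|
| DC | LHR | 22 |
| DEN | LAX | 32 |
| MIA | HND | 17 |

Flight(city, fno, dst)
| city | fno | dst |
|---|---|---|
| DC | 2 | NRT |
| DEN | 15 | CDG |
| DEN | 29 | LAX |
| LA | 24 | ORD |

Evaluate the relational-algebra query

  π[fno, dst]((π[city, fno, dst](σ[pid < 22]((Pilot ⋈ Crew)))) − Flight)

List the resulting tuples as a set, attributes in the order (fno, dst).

{(2, HND), (25, HND), (32, HND), (39, HND)}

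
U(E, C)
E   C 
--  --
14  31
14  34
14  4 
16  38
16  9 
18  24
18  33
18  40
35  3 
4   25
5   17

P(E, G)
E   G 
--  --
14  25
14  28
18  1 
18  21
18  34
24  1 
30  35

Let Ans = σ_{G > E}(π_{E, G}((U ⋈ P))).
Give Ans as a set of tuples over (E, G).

Natural join on E: {(14, 31, 25), (14, 31, 28), (14, 34, 25), (14, 34, 28), (14, 4, 25), (14, 4, 28), (18, 24, 1), (18, 24, 21), (18, 24, 34), (18, 33, 1), (18, 33, 21), (18, 33, 34), (18, 40, 1), (18, 40, 21), (18, 40, 34)}
Keep only column(s) E, G (10 duplicate(s) eliminated): {(14, 25), (14, 28), (18, 1), (18, 21), (18, 34)}
Apply σ_{G > E}; surviving tuples: {(14, 25), (14, 28), (18, 21), (18, 34)}

{(14, 25), (14, 28), (18, 21), (18, 34)}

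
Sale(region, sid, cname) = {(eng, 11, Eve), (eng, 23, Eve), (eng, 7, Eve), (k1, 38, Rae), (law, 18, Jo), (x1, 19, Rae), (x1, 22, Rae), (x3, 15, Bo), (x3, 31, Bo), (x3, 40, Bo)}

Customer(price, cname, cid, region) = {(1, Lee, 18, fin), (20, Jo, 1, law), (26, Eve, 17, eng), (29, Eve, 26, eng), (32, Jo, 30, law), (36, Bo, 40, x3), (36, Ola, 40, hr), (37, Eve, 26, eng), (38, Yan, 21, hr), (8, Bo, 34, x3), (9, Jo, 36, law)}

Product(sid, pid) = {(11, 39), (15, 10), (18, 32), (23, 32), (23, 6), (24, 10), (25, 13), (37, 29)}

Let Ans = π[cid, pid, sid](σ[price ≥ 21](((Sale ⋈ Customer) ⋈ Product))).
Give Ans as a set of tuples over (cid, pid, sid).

{(17, 32, 23), (17, 39, 11), (17, 6, 23), (26, 32, 23), (26, 39, 11), (26, 6, 23), (30, 32, 18), (40, 10, 15)}

Sale ⋈ Customer (natural join on region, cname): {(eng, 11, Eve, 26, 17), (eng, 11, Eve, 29, 26), (eng, 11, Eve, 37, 26), (eng, 23, Eve, 26, 17), (eng, 23, Eve, 29, 26), (eng, 23, Eve, 37, 26), (eng, 7, Eve, 26, 17), (eng, 7, Eve, 29, 26), (eng, 7, Eve, 37, 26), (law, 18, Jo, 20, 1), (law, 18, Jo, 32, 30), (law, 18, Jo, 9, 36), (x3, 15, Bo, 36, 40), (x3, 15, Bo, 8, 34), (x3, 31, Bo, 36, 40), (x3, 31, Bo, 8, 34), (x3, 40, Bo, 36, 40), (x3, 40, Bo, 8, 34)}
(Sale ⋈ Customer) ⋈ Product (natural join on sid): {(eng, 11, Eve, 26, 17, 39), (eng, 11, Eve, 29, 26, 39), (eng, 11, Eve, 37, 26, 39), (eng, 23, Eve, 26, 17, 32), (eng, 23, Eve, 26, 17, 6), (eng, 23, Eve, 29, 26, 32), (eng, 23, Eve, 29, 26, 6), (eng, 23, Eve, 37, 26, 32), (eng, 23, Eve, 37, 26, 6), (law, 18, Jo, 20, 1, 32), (law, 18, Jo, 32, 30, 32), (law, 18, Jo, 9, 36, 32), (x3, 15, Bo, 36, 40, 10), (x3, 15, Bo, 8, 34, 10)}
σ[price ≥ 21]: keep tuples satisfying price ≥ 21 → {(eng, 11, Eve, 26, 17, 39), (eng, 11, Eve, 29, 26, 39), (eng, 11, Eve, 37, 26, 39), (eng, 23, Eve, 26, 17, 32), (eng, 23, Eve, 26, 17, 6), (eng, 23, Eve, 29, 26, 32), (eng, 23, Eve, 29, 26, 6), (eng, 23, Eve, 37, 26, 32), (eng, 23, Eve, 37, 26, 6), (law, 18, Jo, 32, 30, 32), (x3, 15, Bo, 36, 40, 10)}
Projecting to cid, pid, sid (3 duplicate(s) eliminated): {(17, 32, 23), (17, 39, 11), (17, 6, 23), (26, 32, 23), (26, 39, 11), (26, 6, 23), (30, 32, 18), (40, 10, 15)}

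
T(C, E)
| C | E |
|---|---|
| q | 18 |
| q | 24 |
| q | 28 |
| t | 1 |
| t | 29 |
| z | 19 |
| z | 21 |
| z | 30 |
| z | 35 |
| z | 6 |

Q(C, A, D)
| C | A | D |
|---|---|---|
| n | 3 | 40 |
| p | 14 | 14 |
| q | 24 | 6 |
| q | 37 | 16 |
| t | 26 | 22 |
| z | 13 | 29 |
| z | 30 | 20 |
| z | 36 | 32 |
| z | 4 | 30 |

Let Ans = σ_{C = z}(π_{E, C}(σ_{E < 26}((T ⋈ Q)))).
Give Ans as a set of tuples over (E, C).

Joining T and Q on C yields {(q, 18, 24, 6), (q, 18, 37, 16), (q, 24, 24, 6), (q, 24, 37, 16), (q, 28, 24, 6), (q, 28, 37, 16), (t, 1, 26, 22), (t, 29, 26, 22), (z, 19, 13, 29), (z, 19, 30, 20), (z, 19, 36, 32), (z, 19, 4, 30), (z, 21, 13, 29), (z, 21, 30, 20), (z, 21, 36, 32), (z, 21, 4, 30), (z, 30, 13, 29), (z, 30, 30, 20), (z, 30, 36, 32), (z, 30, 4, 30), (z, 35, 13, 29), (z, 35, 30, 20), (z, 35, 36, 32), (z, 35, 4, 30), (z, 6, 13, 29), (z, 6, 30, 20), (z, 6, 36, 32), (z, 6, 4, 30)}.
Filtering on E < 26 leaves {(q, 18, 24, 6), (q, 18, 37, 16), (q, 24, 24, 6), (q, 24, 37, 16), (t, 1, 26, 22), (z, 19, 13, 29), (z, 19, 30, 20), (z, 19, 36, 32), (z, 19, 4, 30), (z, 21, 13, 29), (z, 21, 30, 20), (z, 21, 36, 32), (z, 21, 4, 30), (z, 6, 13, 29), (z, 6, 30, 20), (z, 6, 36, 32), (z, 6, 4, 30)}.
π_{E, C} gives {(1, t), (18, q), (19, z), (21, z), (24, q), (6, z)} (11 duplicate(s) eliminated).
Filtering on C = z leaves {(19, z), (21, z), (6, z)}.

{(19, z), (21, z), (6, z)}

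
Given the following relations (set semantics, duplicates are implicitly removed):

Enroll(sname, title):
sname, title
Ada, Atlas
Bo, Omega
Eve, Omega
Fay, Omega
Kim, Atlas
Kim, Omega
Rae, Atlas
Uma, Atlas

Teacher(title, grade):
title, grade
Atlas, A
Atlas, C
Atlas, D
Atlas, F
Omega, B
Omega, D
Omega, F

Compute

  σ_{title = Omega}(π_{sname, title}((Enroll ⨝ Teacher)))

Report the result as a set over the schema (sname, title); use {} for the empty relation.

Enroll ⋈ Teacher (natural join on title): {(Ada, Atlas, A), (Ada, Atlas, C), (Ada, Atlas, D), (Ada, Atlas, F), (Bo, Omega, B), (Bo, Omega, D), (Bo, Omega, F), (Eve, Omega, B), (Eve, Omega, D), (Eve, Omega, F), (Fay, Omega, B), (Fay, Omega, D), (Fay, Omega, F), (Kim, Atlas, A), (Kim, Atlas, C), (Kim, Atlas, D), (Kim, Atlas, F), (Kim, Omega, B), (Kim, Omega, D), (Kim, Omega, F), (Rae, Atlas, A), (Rae, Atlas, C), (Rae, Atlas, D), (Rae, Atlas, F), (Uma, Atlas, A), (Uma, Atlas, C), (Uma, Atlas, D), (Uma, Atlas, F)}
π_{sname, title} gives {(Ada, Atlas), (Bo, Omega), (Eve, Omega), (Fay, Omega), (Kim, Atlas), (Kim, Omega), (Rae, Atlas), (Uma, Atlas)} (20 duplicate(s) eliminated).
Filtering on title = Omega leaves {(Bo, Omega), (Eve, Omega), (Fay, Omega), (Kim, Omega)}.

{(Bo, Omega), (Eve, Omega), (Fay, Omega), (Kim, Omega)}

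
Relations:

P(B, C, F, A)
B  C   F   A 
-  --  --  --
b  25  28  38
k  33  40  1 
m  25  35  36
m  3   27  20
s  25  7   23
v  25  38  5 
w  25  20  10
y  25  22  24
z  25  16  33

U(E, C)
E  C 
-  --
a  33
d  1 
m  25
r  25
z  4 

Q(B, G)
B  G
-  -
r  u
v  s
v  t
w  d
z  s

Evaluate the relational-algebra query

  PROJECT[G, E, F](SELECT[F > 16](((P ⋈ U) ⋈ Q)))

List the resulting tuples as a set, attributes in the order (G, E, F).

{(d, m, 20), (d, r, 20), (s, m, 38), (s, r, 38), (t, m, 38), (t, r, 38)}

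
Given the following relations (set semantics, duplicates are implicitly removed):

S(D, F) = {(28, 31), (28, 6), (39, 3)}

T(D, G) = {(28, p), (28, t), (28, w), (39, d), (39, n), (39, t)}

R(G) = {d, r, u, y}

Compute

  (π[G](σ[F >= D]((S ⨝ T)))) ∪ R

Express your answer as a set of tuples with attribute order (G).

{d, p, r, t, u, w, y}

Natural join on D: {(28, 31, p), (28, 31, t), (28, 31, w), (28, 6, p), (28, 6, t), (28, 6, w), (39, 3, d), (39, 3, n), (39, 3, t)}
σ[F >= D]: keep tuples satisfying F >= D → {(28, 31, p), (28, 31, t), (28, 31, w)}
Projecting to G: {p, t, w}
Union: {p, t, w} with {d, r, u, y} → {d, p, r, t, u, w, y}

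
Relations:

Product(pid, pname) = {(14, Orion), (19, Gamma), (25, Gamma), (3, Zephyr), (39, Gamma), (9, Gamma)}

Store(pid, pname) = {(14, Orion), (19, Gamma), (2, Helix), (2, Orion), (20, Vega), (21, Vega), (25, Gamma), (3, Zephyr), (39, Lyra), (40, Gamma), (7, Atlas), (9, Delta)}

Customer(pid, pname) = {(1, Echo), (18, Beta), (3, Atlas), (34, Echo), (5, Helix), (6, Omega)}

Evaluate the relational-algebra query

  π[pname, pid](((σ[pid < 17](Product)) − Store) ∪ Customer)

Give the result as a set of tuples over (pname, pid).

σ[pid < 17]: keep tuples satisfying pid < 17 → {(14, Orion), (3, Zephyr), (9, Gamma)}
Set difference of the two operands is {(9, Gamma)}.
Set union of the two operands is {(1, Echo), (18, Beta), (3, Atlas), (34, Echo), (5, Helix), (6, Omega), (9, Gamma)}.
Keep only column(s) pname, pid: {(Atlas, 3), (Beta, 18), (Echo, 1), (Echo, 34), (Gamma, 9), (Helix, 5), (Omega, 6)}

{(Atlas, 3), (Beta, 18), (Echo, 1), (Echo, 34), (Gamma, 9), (Helix, 5), (Omega, 6)}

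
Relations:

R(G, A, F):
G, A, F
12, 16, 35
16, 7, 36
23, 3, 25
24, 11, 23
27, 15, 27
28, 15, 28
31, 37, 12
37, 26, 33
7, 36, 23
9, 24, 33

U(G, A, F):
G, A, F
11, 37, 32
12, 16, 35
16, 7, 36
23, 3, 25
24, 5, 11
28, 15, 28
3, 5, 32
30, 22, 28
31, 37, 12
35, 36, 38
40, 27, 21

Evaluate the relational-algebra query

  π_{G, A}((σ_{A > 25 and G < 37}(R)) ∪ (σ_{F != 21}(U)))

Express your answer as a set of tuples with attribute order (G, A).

{(11, 37), (12, 16), (16, 7), (23, 3), (24, 5), (28, 15), (3, 5), (30, 22), (31, 37), (35, 36), (7, 36)}

Selection A > 25 and G < 37: {(31, 37, 12), (7, 36, 23)}
Selection F != 21: {(11, 37, 32), (12, 16, 35), (16, 7, 36), (23, 3, 25), (24, 5, 11), (28, 15, 28), (3, 5, 32), (30, 22, 28), (31, 37, 12), (35, 36, 38)}
Taking the union: {(11, 37, 32), (12, 16, 35), (16, 7, 36), (23, 3, 25), (24, 5, 11), (28, 15, 28), (3, 5, 32), (30, 22, 28), (31, 37, 12), (35, 36, 38), (7, 36, 23)}
π[G, A]: project onto (G, A) → {(11, 37), (12, 16), (16, 7), (23, 3), (24, 5), (28, 15), (3, 5), (30, 22), (31, 37), (35, 36), (7, 36)}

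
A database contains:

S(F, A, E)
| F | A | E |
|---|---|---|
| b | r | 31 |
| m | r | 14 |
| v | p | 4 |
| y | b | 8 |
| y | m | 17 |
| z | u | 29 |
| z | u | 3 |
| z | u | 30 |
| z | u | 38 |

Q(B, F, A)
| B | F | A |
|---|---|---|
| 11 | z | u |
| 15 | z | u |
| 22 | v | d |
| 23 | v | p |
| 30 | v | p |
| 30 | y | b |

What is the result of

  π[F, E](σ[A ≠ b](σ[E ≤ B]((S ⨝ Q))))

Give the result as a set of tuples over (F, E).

Joining S and Q on F, A yields {(v, p, 4, 23), (v, p, 4, 30), (y, b, 8, 30), (z, u, 29, 11), (z, u, 29, 15), (z, u, 3, 11), (z, u, 3, 15), (z, u, 30, 11), (z, u, 30, 15), (z, u, 38, 11), (z, u, 38, 15)}.
σ[E ≤ B]: keep tuples satisfying E ≤ B → {(v, p, 4, 23), (v, p, 4, 30), (y, b, 8, 30), (z, u, 3, 11), (z, u, 3, 15)}
σ[A ≠ b]: keep tuples satisfying A ≠ b → {(v, p, 4, 23), (v, p, 4, 30), (z, u, 3, 11), (z, u, 3, 15)}
Keep only column(s) F, E (2 duplicate(s) eliminated): {(v, 4), (z, 3)}

{(v, 4), (z, 3)}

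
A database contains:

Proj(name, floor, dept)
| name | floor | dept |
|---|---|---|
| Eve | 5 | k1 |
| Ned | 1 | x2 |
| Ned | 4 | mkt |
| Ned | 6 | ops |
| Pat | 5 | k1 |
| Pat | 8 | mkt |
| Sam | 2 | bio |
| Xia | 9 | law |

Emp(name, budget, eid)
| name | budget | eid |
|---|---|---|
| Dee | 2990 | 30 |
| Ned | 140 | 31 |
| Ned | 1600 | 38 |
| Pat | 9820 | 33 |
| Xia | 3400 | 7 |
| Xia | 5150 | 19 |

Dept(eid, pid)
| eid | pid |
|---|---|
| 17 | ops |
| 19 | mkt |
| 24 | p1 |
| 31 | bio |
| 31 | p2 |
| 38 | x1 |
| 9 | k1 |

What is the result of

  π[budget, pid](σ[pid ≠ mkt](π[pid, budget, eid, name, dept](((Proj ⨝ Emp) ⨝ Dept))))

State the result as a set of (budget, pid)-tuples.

{(140, bio), (140, p2), (1600, x1)}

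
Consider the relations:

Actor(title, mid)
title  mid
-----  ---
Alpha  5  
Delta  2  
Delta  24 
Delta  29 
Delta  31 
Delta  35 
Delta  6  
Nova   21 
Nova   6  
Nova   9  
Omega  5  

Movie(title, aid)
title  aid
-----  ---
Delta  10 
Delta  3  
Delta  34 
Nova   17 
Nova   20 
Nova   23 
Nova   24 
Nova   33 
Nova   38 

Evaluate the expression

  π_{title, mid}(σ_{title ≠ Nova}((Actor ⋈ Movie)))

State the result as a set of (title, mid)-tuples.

Natural join on title: {(Delta, 2, 10), (Delta, 2, 3), (Delta, 2, 34), (Delta, 24, 10), (Delta, 24, 3), (Delta, 24, 34), (Delta, 29, 10), (Delta, 29, 3), (Delta, 29, 34), (Delta, 31, 10), (Delta, 31, 3), (Delta, 31, 34), (Delta, 35, 10), (Delta, 35, 3), (Delta, 35, 34), (Delta, 6, 10), (Delta, 6, 3), (Delta, 6, 34), (Nova, 21, 17), (Nova, 21, 20), (Nova, 21, 23), (Nova, 21, 24), (Nova, 21, 33), (Nova, 21, 38), (Nova, 6, 17), (Nova, 6, 20), (Nova, 6, 23), (Nova, 6, 24), (Nova, 6, 33), (Nova, 6, 38), (Nova, 9, 17), (Nova, 9, 20), (Nova, 9, 23), (Nova, 9, 24), (Nova, 9, 33), (Nova, 9, 38)}
σ[title ≠ Nova]: keep tuples satisfying title ≠ Nova → {(Delta, 2, 10), (Delta, 2, 3), (Delta, 2, 34), (Delta, 24, 10), (Delta, 24, 3), (Delta, 24, 34), (Delta, 29, 10), (Delta, 29, 3), (Delta, 29, 34), (Delta, 31, 10), (Delta, 31, 3), (Delta, 31, 34), (Delta, 35, 10), (Delta, 35, 3), (Delta, 35, 34), (Delta, 6, 10), (Delta, 6, 3), (Delta, 6, 34)}
π[title, mid]: project onto (title, mid) (12 duplicate(s) eliminated) → {(Delta, 2), (Delta, 24), (Delta, 29), (Delta, 31), (Delta, 35), (Delta, 6)}

{(Delta, 2), (Delta, 24), (Delta, 29), (Delta, 31), (Delta, 35), (Delta, 6)}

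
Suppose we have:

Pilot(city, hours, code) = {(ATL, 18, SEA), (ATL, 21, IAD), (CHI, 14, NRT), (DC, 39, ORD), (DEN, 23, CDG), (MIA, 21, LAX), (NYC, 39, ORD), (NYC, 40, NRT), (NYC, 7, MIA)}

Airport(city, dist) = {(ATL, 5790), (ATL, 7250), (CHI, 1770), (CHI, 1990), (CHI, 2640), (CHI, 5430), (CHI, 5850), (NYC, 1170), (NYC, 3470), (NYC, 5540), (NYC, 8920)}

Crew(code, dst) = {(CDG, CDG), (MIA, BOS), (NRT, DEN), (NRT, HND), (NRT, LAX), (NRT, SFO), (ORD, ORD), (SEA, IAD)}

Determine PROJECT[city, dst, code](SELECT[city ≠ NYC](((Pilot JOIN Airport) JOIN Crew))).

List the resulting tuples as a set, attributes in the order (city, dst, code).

{(ATL, IAD, SEA), (CHI, DEN, NRT), (CHI, HND, NRT), (CHI, LAX, NRT), (CHI, SFO, NRT)}

Natural join on city: {(ATL, 18, SEA, 5790), (ATL, 18, SEA, 7250), (ATL, 21, IAD, 5790), (ATL, 21, IAD, 7250), (CHI, 14, NRT, 1770), (CHI, 14, NRT, 1990), (CHI, 14, NRT, 2640), (CHI, 14, NRT, 5430), (CHI, 14, NRT, 5850), (NYC, 39, ORD, 1170), (NYC, 39, ORD, 3470), (NYC, 39, ORD, 5540), (NYC, 39, ORD, 8920), (NYC, 40, NRT, 1170), (NYC, 40, NRT, 3470), (NYC, 40, NRT, 5540), (NYC, 40, NRT, 8920), (NYC, 7, MIA, 1170), (NYC, 7, MIA, 3470), (NYC, 7, MIA, 5540), (NYC, 7, MIA, 8920)}
Natural join on code: {(ATL, 18, SEA, 5790, IAD), (ATL, 18, SEA, 7250, IAD), (CHI, 14, NRT, 1770, DEN), (CHI, 14, NRT, 1770, HND), (CHI, 14, NRT, 1770, LAX), (CHI, 14, NRT, 1770, SFO), (CHI, 14, NRT, 1990, DEN), (CHI, 14, NRT, 1990, HND), (CHI, 14, NRT, 1990, LAX), (CHI, 14, NRT, 1990, SFO), (CHI, 14, NRT, 2640, DEN), (CHI, 14, NRT, 2640, HND), (CHI, 14, NRT, 2640, LAX), (CHI, 14, NRT, 2640, SFO), (CHI, 14, NRT, 5430, DEN), (CHI, 14, NRT, 5430, HND), (CHI, 14, NRT, 5430, LAX), (CHI, 14, NRT, 5430, SFO), (CHI, 14, NRT, 5850, DEN), (CHI, 14, NRT, 5850, HND), (CHI, 14, NRT, 5850, LAX), (CHI, 14, NRT, 5850, SFO), (NYC, 39, ORD, 1170, ORD), (NYC, 39, ORD, 3470, ORD), (NYC, 39, ORD, 5540, ORD), (NYC, 39, ORD, 8920, ORD), (NYC, 40, NRT, 1170, DEN), (NYC, 40, NRT, 1170, HND), (NYC, 40, NRT, 1170, LAX), (NYC, 40, NRT, 1170, SFO), (NYC, 40, NRT, 3470, DEN), (NYC, 40, NRT, 3470, HND), (NYC, 40, NRT, 3470, LAX), (NYC, 40, NRT, 3470, SFO), (NYC, 40, NRT, 5540, DEN), (NYC, 40, NRT, 5540, HND), (NYC, 40, NRT, 5540, LAX), (NYC, 40, NRT, 5540, SFO), (NYC, 40, NRT, 8920, DEN), (NYC, 40, NRT, 8920, HND), (NYC, 40, NRT, 8920, LAX), (NYC, 40, NRT, 8920, SFO), (NYC, 7, MIA, 1170, BOS), (NYC, 7, MIA, 3470, BOS), (NYC, 7, MIA, 5540, BOS), (NYC, 7, MIA, 8920, BOS)}
Selection city ≠ NYC: {(ATL, 18, SEA, 5790, IAD), (ATL, 18, SEA, 7250, IAD), (CHI, 14, NRT, 1770, DEN), (CHI, 14, NRT, 1770, HND), (CHI, 14, NRT, 1770, LAX), (CHI, 14, NRT, 1770, SFO), (CHI, 14, NRT, 1990, DEN), (CHI, 14, NRT, 1990, HND), (CHI, 14, NRT, 1990, LAX), (CHI, 14, NRT, 1990, SFO), (CHI, 14, NRT, 2640, DEN), (CHI, 14, NRT, 2640, HND), (CHI, 14, NRT, 2640, LAX), (CHI, 14, NRT, 2640, SFO), (CHI, 14, NRT, 5430, DEN), (CHI, 14, NRT, 5430, HND), (CHI, 14, NRT, 5430, LAX), (CHI, 14, NRT, 5430, SFO), (CHI, 14, NRT, 5850, DEN), (CHI, 14, NRT, 5850, HND), (CHI, 14, NRT, 5850, LAX), (CHI, 14, NRT, 5850, SFO)}
π[city, dst, code]: project onto (city, dst, code) (17 duplicate(s) eliminated) → {(ATL, IAD, SEA), (CHI, DEN, NRT), (CHI, HND, NRT), (CHI, LAX, NRT), (CHI, SFO, NRT)}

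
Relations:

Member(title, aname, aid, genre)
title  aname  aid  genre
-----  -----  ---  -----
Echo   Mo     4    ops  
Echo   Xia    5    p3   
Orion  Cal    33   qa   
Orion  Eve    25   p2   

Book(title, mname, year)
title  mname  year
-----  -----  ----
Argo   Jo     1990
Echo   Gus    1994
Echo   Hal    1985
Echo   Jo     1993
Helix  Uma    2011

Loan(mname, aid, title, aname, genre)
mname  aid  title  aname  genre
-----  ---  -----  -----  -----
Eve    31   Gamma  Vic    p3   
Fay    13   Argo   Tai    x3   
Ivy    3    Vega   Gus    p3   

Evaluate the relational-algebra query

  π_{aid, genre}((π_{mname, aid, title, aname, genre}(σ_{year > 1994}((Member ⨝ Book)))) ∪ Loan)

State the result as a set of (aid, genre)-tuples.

{(13, x3), (3, p3), (31, p3)}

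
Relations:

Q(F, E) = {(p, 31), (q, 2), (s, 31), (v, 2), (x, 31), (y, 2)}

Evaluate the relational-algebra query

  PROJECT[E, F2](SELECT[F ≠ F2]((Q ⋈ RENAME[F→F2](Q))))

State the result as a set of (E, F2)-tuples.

ρ[F→F2]: schema becomes (F2, E); tuples unchanged.
Natural join on E: {(p, 31, p), (p, 31, s), (p, 31, x), (q, 2, q), (q, 2, v), (q, 2, y), (s, 31, p), (s, 31, s), (s, 31, x), (v, 2, q), (v, 2, v), (v, 2, y), (x, 31, p), (x, 31, s), (x, 31, x), (y, 2, q), (y, 2, v), (y, 2, y)}
Selection F ≠ F2: {(p, 31, s), (p, 31, x), (q, 2, v), (q, 2, y), (s, 31, p), (s, 31, x), (v, 2, q), (v, 2, y), (x, 31, p), (x, 31, s), (y, 2, q), (y, 2, v)}
Projecting to E, F2 (6 duplicate(s) eliminated): {(2, q), (2, v), (2, y), (31, p), (31, s), (31, x)}

{(2, q), (2, v), (2, y), (31, p), (31, s), (31, x)}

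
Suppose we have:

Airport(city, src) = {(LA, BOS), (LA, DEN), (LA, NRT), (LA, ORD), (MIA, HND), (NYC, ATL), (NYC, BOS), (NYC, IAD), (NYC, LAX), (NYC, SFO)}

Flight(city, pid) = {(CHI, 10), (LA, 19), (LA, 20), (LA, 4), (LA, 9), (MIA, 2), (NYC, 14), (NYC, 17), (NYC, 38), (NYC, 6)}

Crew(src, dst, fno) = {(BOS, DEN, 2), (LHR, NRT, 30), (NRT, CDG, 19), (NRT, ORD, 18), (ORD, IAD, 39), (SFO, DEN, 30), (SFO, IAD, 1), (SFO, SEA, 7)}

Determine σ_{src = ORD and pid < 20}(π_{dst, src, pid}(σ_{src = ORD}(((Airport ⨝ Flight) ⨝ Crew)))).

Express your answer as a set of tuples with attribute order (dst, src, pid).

Airport ⋈ Flight (natural join on city): {(LA, BOS, 19), (LA, BOS, 20), (LA, BOS, 4), (LA, BOS, 9), (LA, DEN, 19), (LA, DEN, 20), (LA, DEN, 4), (LA, DEN, 9), (LA, NRT, 19), (LA, NRT, 20), (LA, NRT, 4), (LA, NRT, 9), (LA, ORD, 19), (LA, ORD, 20), (LA, ORD, 4), (LA, ORD, 9), (MIA, HND, 2), (NYC, ATL, 14), (NYC, ATL, 17), (NYC, ATL, 38), (NYC, ATL, 6), (NYC, BOS, 14), (NYC, BOS, 17), (NYC, BOS, 38), (NYC, BOS, 6), (NYC, IAD, 14), (NYC, IAD, 17), (NYC, IAD, 38), (NYC, IAD, 6), (NYC, LAX, 14), (NYC, LAX, 17), (NYC, LAX, 38), (NYC, LAX, 6), (NYC, SFO, 14), (NYC, SFO, 17), (NYC, SFO, 38), (NYC, SFO, 6)}
(Airport ⨝ Flight) ⋈ Crew (natural join on src): {(LA, BOS, 19, DEN, 2), (LA, BOS, 20, DEN, 2), (LA, BOS, 4, DEN, 2), (LA, BOS, 9, DEN, 2), (LA, NRT, 19, CDG, 19), (LA, NRT, 19, ORD, 18), (LA, NRT, 20, CDG, 19), (LA, NRT, 20, ORD, 18), (LA, NRT, 4, CDG, 19), (LA, NRT, 4, ORD, 18), (LA, NRT, 9, CDG, 19), (LA, NRT, 9, ORD, 18), (LA, ORD, 19, IAD, 39), (LA, ORD, 20, IAD, 39), (LA, ORD, 4, IAD, 39), (LA, ORD, 9, IAD, 39), (NYC, BOS, 14, DEN, 2), (NYC, BOS, 17, DEN, 2), (NYC, BOS, 38, DEN, 2), (NYC, BOS, 6, DEN, 2), (NYC, SFO, 14, DEN, 30), (NYC, SFO, 14, IAD, 1), (NYC, SFO, 14, SEA, 7), (NYC, SFO, 17, DEN, 30), (NYC, SFO, 17, IAD, 1), (NYC, SFO, 17, SEA, 7), (NYC, SFO, 38, DEN, 30), (NYC, SFO, 38, IAD, 1), (NYC, SFO, 38, SEA, 7), (NYC, SFO, 6, DEN, 30), (NYC, SFO, 6, IAD, 1), (NYC, SFO, 6, SEA, 7)}
Selection src = ORD: {(LA, ORD, 19, IAD, 39), (LA, ORD, 20, IAD, 39), (LA, ORD, 4, IAD, 39), (LA, ORD, 9, IAD, 39)}
Projecting to dst, src, pid: {(IAD, ORD, 19), (IAD, ORD, 20), (IAD, ORD, 4), (IAD, ORD, 9)}
Selection src = ORD and pid < 20: {(IAD, ORD, 19), (IAD, ORD, 4), (IAD, ORD, 9)}

{(IAD, ORD, 19), (IAD, ORD, 4), (IAD, ORD, 9)}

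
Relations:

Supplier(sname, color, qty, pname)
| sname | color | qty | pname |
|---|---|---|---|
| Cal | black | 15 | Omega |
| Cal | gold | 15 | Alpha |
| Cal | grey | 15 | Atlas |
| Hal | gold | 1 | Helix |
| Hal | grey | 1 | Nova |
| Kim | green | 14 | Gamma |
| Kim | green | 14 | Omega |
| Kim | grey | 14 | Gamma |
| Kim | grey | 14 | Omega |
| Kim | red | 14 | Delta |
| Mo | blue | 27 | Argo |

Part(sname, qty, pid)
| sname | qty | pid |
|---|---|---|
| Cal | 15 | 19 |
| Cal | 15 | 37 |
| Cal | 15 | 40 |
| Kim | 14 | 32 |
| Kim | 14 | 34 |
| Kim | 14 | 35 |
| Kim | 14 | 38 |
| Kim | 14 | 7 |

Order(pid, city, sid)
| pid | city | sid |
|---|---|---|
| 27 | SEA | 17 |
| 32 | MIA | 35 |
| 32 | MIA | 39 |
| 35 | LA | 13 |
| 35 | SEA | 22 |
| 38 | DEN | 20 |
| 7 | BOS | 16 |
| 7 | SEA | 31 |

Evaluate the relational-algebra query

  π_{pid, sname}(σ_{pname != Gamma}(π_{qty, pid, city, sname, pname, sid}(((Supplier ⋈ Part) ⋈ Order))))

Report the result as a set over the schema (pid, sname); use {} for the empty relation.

Supplier ⋈ Part (natural join on sname, qty): {(Cal, black, 15, Omega, 19), (Cal, black, 15, Omega, 37), (Cal, black, 15, Omega, 40), (Cal, gold, 15, Alpha, 19), (Cal, gold, 15, Alpha, 37), (Cal, gold, 15, Alpha, 40), (Cal, grey, 15, Atlas, 19), (Cal, grey, 15, Atlas, 37), (Cal, grey, 15, Atlas, 40), (Kim, green, 14, Gamma, 32), (Kim, green, 14, Gamma, 34), (Kim, green, 14, Gamma, 35), (Kim, green, 14, Gamma, 38), (Kim, green, 14, Gamma, 7), (Kim, green, 14, Omega, 32), (Kim, green, 14, Omega, 34), (Kim, green, 14, Omega, 35), (Kim, green, 14, Omega, 38), (Kim, green, 14, Omega, 7), (Kim, grey, 14, Gamma, 32), (Kim, grey, 14, Gamma, 34), (Kim, grey, 14, Gamma, 35), (Kim, grey, 14, Gamma, 38), (Kim, grey, 14, Gamma, 7), (Kim, grey, 14, Omega, 32), (Kim, grey, 14, Omega, 34), (Kim, grey, 14, Omega, 35), (Kim, grey, 14, Omega, 38), (Kim, grey, 14, Omega, 7), (Kim, red, 14, Delta, 32), (Kim, red, 14, Delta, 34), (Kim, red, 14, Delta, 35), (Kim, red, 14, Delta, 38), (Kim, red, 14, Delta, 7)}
(Supplier ⋈ Part) ⋈ Order (natural join on pid): {(Kim, green, 14, Gamma, 32, MIA, 35), (Kim, green, 14, Gamma, 32, MIA, 39), (Kim, green, 14, Gamma, 35, LA, 13), (Kim, green, 14, Gamma, 35, SEA, 22), (Kim, green, 14, Gamma, 38, DEN, 20), (Kim, green, 14, Gamma, 7, BOS, 16), (Kim, green, 14, Gamma, 7, SEA, 31), (Kim, green, 14, Omega, 32, MIA, 35), (Kim, green, 14, Omega, 32, MIA, 39), (Kim, green, 14, Omega, 35, LA, 13), (Kim, green, 14, Omega, 35, SEA, 22), (Kim, green, 14, Omega, 38, DEN, 20), (Kim, green, 14, Omega, 7, BOS, 16), (Kim, green, 14, Omega, 7, SEA, 31), (Kim, grey, 14, Gamma, 32, MIA, 35), (Kim, grey, 14, Gamma, 32, MIA, 39), (Kim, grey, 14, Gamma, 35, LA, 13), (Kim, grey, 14, Gamma, 35, SEA, 22), (Kim, grey, 14, Gamma, 38, DEN, 20), (Kim, grey, 14, Gamma, 7, BOS, 16), (Kim, grey, 14, Gamma, 7, SEA, 31), (Kim, grey, 14, Omega, 32, MIA, 35), (Kim, grey, 14, Omega, 32, MIA, 39), (Kim, grey, 14, Omega, 35, LA, 13), (Kim, grey, 14, Omega, 35, SEA, 22), (Kim, grey, 14, Omega, 38, DEN, 20), (Kim, grey, 14, Omega, 7, BOS, 16), (Kim, grey, 14, Omega, 7, SEA, 31), (Kim, red, 14, Delta, 32, MIA, 35), (Kim, red, 14, Delta, 32, MIA, 39), (Kim, red, 14, Delta, 35, LA, 13), (Kim, red, 14, Delta, 35, SEA, 22), (Kim, red, 14, Delta, 38, DEN, 20), (Kim, red, 14, Delta, 7, BOS, 16), (Kim, red, 14, Delta, 7, SEA, 31)}
Projecting to qty, pid, city, sname, pname, sid (14 duplicate(s) eliminated): {(14, 32, MIA, Kim, Delta, 35), (14, 32, MIA, Kim, Delta, 39), (14, 32, MIA, Kim, Gamma, 35), (14, 32, MIA, Kim, Gamma, 39), (14, 32, MIA, Kim, Omega, 35), (14, 32, MIA, Kim, Omega, 39), (14, 35, LA, Kim, Delta, 13), (14, 35, LA, Kim, Gamma, 13), (14, 35, LA, Kim, Omega, 13), (14, 35, SEA, Kim, Delta, 22), (14, 35, SEA, Kim, Gamma, 22), (14, 35, SEA, Kim, Omega, 22), (14, 38, DEN, Kim, Delta, 20), (14, 38, DEN, Kim, Gamma, 20), (14, 38, DEN, Kim, Omega, 20), (14, 7, BOS, Kim, Delta, 16), (14, 7, BOS, Kim, Gamma, 16), (14, 7, BOS, Kim, Omega, 16), (14, 7, SEA, Kim, Delta, 31), (14, 7, SEA, Kim, Gamma, 31), (14, 7, SEA, Kim, Omega, 31)}
Filtering on pname != Gamma leaves {(14, 32, MIA, Kim, Delta, 35), (14, 32, MIA, Kim, Delta, 39), (14, 32, MIA, Kim, Omega, 35), (14, 32, MIA, Kim, Omega, 39), (14, 35, LA, Kim, Delta, 13), (14, 35, LA, Kim, Omega, 13), (14, 35, SEA, Kim, Delta, 22), (14, 35, SEA, Kim, Omega, 22), (14, 38, DEN, Kim, Delta, 20), (14, 38, DEN, Kim, Omega, 20), (14, 7, BOS, Kim, Delta, 16), (14, 7, BOS, Kim, Omega, 16), (14, 7, SEA, Kim, Delta, 31), (14, 7, SEA, Kim, Omega, 31)}.
Projecting to pid, sname (10 duplicate(s) eliminated): {(32, Kim), (35, Kim), (38, Kim), (7, Kim)}

{(32, Kim), (35, Kim), (38, Kim), (7, Kim)}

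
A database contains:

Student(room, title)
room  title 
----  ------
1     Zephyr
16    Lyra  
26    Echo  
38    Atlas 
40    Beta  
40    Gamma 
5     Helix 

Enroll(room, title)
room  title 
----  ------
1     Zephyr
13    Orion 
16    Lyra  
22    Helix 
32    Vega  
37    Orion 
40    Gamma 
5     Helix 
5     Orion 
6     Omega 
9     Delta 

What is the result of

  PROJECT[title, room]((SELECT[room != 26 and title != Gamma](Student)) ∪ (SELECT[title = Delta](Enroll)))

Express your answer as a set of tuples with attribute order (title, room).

Apply σ_{room != 26 and title != Gamma}; surviving tuples: {(1, Zephyr), (16, Lyra), (38, Atlas), (40, Beta), (5, Helix)}
Apply σ_{title = Delta}; surviving tuples: {(9, Delta)}
Set union of the two operands is {(1, Zephyr), (16, Lyra), (38, Atlas), (40, Beta), (5, Helix), (9, Delta)}.
Projecting to title, room: {(Atlas, 38), (Beta, 40), (Delta, 9), (Helix, 5), (Lyra, 16), (Zephyr, 1)}

{(Atlas, 38), (Beta, 40), (Delta, 9), (Helix, 5), (Lyra, 16), (Zephyr, 1)}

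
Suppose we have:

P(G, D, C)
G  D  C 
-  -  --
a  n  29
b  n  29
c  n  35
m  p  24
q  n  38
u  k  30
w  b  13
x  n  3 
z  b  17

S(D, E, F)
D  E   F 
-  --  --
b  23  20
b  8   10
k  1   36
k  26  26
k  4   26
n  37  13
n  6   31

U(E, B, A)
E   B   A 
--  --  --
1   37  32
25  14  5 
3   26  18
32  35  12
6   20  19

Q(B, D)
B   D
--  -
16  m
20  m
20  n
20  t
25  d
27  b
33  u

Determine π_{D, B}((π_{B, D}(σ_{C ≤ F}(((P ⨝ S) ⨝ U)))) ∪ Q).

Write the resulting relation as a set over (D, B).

{(b, 27), (d, 25), (k, 37), (m, 16), (m, 20), (n, 20), (t, 20), (u, 33)}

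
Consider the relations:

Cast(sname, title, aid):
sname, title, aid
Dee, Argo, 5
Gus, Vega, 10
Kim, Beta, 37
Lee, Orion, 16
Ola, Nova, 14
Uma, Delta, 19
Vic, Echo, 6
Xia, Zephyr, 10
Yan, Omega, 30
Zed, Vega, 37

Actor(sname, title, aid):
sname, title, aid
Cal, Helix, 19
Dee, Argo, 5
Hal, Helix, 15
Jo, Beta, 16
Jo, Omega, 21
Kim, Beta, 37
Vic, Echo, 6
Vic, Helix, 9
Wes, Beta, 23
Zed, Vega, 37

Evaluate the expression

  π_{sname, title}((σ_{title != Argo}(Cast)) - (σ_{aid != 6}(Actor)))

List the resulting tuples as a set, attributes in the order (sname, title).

{(Gus, Vega), (Lee, Orion), (Ola, Nova), (Uma, Delta), (Vic, Echo), (Xia, Zephyr), (Yan, Omega)}

Filtering on title != Argo leaves {(Gus, Vega, 10), (Kim, Beta, 37), (Lee, Orion, 16), (Ola, Nova, 14), (Uma, Delta, 19), (Vic, Echo, 6), (Xia, Zephyr, 10), (Yan, Omega, 30), (Zed, Vega, 37)}.
Filtering on aid != 6 leaves {(Cal, Helix, 19), (Dee, Argo, 5), (Hal, Helix, 15), (Jo, Beta, 16), (Jo, Omega, 21), (Kim, Beta, 37), (Vic, Helix, 9), (Wes, Beta, 23), (Zed, Vega, 37)}.
Taking the difference: {(Gus, Vega, 10), (Lee, Orion, 16), (Ola, Nova, 14), (Uma, Delta, 19), (Vic, Echo, 6), (Xia, Zephyr, 10), (Yan, Omega, 30)}
Keep only column(s) sname, title: {(Gus, Vega), (Lee, Orion), (Ola, Nova), (Uma, Delta), (Vic, Echo), (Xia, Zephyr), (Yan, Omega)}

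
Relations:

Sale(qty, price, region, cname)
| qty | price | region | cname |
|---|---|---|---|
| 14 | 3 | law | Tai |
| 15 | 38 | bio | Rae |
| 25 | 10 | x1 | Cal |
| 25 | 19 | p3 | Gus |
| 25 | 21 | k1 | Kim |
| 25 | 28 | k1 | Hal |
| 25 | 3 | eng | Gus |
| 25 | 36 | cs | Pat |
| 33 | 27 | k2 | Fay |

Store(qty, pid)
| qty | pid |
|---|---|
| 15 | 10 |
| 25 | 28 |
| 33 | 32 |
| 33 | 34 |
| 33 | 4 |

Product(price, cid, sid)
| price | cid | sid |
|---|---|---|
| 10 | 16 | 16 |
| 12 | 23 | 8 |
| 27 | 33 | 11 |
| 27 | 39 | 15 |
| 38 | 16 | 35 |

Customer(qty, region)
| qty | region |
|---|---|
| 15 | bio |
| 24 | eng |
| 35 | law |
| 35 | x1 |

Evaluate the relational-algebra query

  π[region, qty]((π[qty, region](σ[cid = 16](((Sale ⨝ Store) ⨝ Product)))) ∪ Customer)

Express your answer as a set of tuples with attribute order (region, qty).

Joining Sale and Store on qty yields {(15, 38, bio, Rae, 10), (25, 10, x1, Cal, 28), (25, 19, p3, Gus, 28), (25, 21, k1, Kim, 28), (25, 28, k1, Hal, 28), (25, 3, eng, Gus, 28), (25, 36, cs, Pat, 28), (33, 27, k2, Fay, 32), (33, 27, k2, Fay, 34), (33, 27, k2, Fay, 4)}.
Joining (Sale ⨝ Store) and Product on price yields {(15, 38, bio, Rae, 10, 16, 35), (25, 10, x1, Cal, 28, 16, 16), (33, 27, k2, Fay, 32, 33, 11), (33, 27, k2, Fay, 32, 39, 15), (33, 27, k2, Fay, 34, 33, 11), (33, 27, k2, Fay, 34, 39, 15), (33, 27, k2, Fay, 4, 33, 11), (33, 27, k2, Fay, 4, 39, 15)}.
Filtering on cid = 16 leaves {(15, 38, bio, Rae, 10, 16, 35), (25, 10, x1, Cal, 28, 16, 16)}.
Keep only column(s) qty, region: {(15, bio), (25, x1)}
Taking the union: {(15, bio), (24, eng), (25, x1), (35, law), (35, x1)}
Keep only column(s) region, qty: {(bio, 15), (eng, 24), (law, 35), (x1, 25), (x1, 35)}

{(bio, 15), (eng, 24), (law, 35), (x1, 25), (x1, 35)}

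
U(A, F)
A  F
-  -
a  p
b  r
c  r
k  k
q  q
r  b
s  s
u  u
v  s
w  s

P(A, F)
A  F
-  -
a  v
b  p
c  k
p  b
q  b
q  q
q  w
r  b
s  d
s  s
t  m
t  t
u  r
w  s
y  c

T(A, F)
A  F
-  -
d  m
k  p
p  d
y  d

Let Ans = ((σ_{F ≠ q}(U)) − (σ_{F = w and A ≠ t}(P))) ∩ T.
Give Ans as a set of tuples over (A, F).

{}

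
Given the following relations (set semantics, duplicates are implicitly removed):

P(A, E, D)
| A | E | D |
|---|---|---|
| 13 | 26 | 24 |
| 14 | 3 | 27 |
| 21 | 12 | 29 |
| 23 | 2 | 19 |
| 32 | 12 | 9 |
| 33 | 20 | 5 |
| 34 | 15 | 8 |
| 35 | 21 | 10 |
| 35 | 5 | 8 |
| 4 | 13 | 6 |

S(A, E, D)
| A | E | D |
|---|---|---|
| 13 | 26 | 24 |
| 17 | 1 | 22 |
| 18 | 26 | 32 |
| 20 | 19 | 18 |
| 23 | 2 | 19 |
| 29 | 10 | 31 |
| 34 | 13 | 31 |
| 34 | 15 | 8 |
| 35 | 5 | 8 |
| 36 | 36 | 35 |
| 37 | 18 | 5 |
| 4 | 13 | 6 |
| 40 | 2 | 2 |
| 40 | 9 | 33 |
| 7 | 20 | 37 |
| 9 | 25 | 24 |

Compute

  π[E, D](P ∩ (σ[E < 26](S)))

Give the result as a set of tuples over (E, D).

Apply σ_{E < 26}; surviving tuples: {(17, 1, 22), (20, 19, 18), (23, 2, 19), (29, 10, 31), (34, 13, 31), (34, 15, 8), (35, 5, 8), (37, 18, 5), (4, 13, 6), (40, 2, 2), (40, 9, 33), (7, 20, 37), (9, 25, 24)}
Taking the intersection: {(23, 2, 19), (34, 15, 8), (35, 5, 8), (4, 13, 6)}
π_{E, D} gives {(13, 6), (15, 8), (2, 19), (5, 8)}.

{(13, 6), (15, 8), (2, 19), (5, 8)}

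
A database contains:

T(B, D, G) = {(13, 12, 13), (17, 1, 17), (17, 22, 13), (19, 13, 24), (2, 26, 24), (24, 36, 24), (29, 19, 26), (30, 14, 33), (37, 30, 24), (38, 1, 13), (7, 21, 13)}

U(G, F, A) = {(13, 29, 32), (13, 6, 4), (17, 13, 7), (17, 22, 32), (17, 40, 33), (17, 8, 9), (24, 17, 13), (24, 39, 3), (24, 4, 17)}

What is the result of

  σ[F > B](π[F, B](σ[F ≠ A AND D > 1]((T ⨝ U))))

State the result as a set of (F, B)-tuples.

Natural join on G: {(13, 12, 13, 29, 32), (13, 12, 13, 6, 4), (17, 1, 17, 13, 7), (17, 1, 17, 22, 32), (17, 1, 17, 40, 33), (17, 1, 17, 8, 9), (17, 22, 13, 29, 32), (17, 22, 13, 6, 4), (19, 13, 24, 17, 13), (19, 13, 24, 39, 3), (19, 13, 24, 4, 17), (2, 26, 24, 17, 13), (2, 26, 24, 39, 3), (2, 26, 24, 4, 17), (24, 36, 24, 17, 13), (24, 36, 24, 39, 3), (24, 36, 24, 4, 17), (37, 30, 24, 17, 13), (37, 30, 24, 39, 3), (37, 30, 24, 4, 17), (38, 1, 13, 29, 32), (38, 1, 13, 6, 4), (7, 21, 13, 29, 32), (7, 21, 13, 6, 4)}
σ[F ≠ A AND D > 1]: keep tuples satisfying F ≠ A AND D > 1 → {(13, 12, 13, 29, 32), (13, 12, 13, 6, 4), (17, 22, 13, 29, 32), (17, 22, 13, 6, 4), (19, 13, 24, 17, 13), (19, 13, 24, 39, 3), (19, 13, 24, 4, 17), (2, 26, 24, 17, 13), (2, 26, 24, 39, 3), (2, 26, 24, 4, 17), (24, 36, 24, 17, 13), (24, 36, 24, 39, 3), (24, 36, 24, 4, 17), (37, 30, 24, 17, 13), (37, 30, 24, 39, 3), (37, 30, 24, 4, 17), (7, 21, 13, 29, 32), (7, 21, 13, 6, 4)}
π_{F, B} gives {(17, 19), (17, 2), (17, 24), (17, 37), (29, 13), (29, 17), (29, 7), (39, 19), (39, 2), (39, 24), (39, 37), (4, 19), (4, 2), (4, 24), (4, 37), (6, 13), (6, 17), (6, 7)}.
σ[F > B]: keep tuples satisfying F > B → {(17, 2), (29, 13), (29, 17), (29, 7), (39, 19), (39, 2), (39, 24), (39, 37), (4, 2)}

{(17, 2), (29, 13), (29, 17), (29, 7), (39, 19), (39, 2), (39, 24), (39, 37), (4, 2)}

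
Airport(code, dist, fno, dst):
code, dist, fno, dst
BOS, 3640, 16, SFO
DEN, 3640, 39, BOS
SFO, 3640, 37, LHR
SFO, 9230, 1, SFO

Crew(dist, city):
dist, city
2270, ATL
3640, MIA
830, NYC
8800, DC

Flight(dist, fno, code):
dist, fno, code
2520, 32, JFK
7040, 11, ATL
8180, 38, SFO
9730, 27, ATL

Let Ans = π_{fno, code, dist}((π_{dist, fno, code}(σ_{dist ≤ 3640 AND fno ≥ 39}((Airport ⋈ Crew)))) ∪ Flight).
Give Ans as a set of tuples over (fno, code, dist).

Joining Airport and Crew on dist yields {(BOS, 3640, 16, SFO, MIA), (DEN, 3640, 39, BOS, MIA), (SFO, 3640, 37, LHR, MIA)}.
Filtering on dist ≤ 3640 AND fno ≥ 39 leaves {(DEN, 3640, 39, BOS, MIA)}.
Projecting to dist, fno, code: {(3640, 39, DEN)}
Set union of the two operands is {(2520, 32, JFK), (3640, 39, DEN), (7040, 11, ATL), (8180, 38, SFO), (9730, 27, ATL)}.
Projecting to fno, code, dist: {(11, ATL, 7040), (27, ATL, 9730), (32, JFK, 2520), (38, SFO, 8180), (39, DEN, 3640)}

{(11, ATL, 7040), (27, ATL, 9730), (32, JFK, 2520), (38, SFO, 8180), (39, DEN, 3640)}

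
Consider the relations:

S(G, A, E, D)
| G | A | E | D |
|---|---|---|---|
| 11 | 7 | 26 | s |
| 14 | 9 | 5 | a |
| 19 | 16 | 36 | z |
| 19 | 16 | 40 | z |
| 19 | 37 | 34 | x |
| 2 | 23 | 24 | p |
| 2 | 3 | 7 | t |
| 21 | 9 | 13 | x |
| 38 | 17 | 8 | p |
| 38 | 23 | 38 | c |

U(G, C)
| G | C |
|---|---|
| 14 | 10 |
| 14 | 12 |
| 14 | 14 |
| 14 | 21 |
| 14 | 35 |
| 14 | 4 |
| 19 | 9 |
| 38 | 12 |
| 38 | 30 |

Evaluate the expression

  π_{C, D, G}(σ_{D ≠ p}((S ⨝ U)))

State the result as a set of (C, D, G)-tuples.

Natural join on G: {(14, 9, 5, a, 10), (14, 9, 5, a, 12), (14, 9, 5, a, 14), (14, 9, 5, a, 21), (14, 9, 5, a, 35), (14, 9, 5, a, 4), (19, 16, 36, z, 9), (19, 16, 40, z, 9), (19, 37, 34, x, 9), (38, 17, 8, p, 12), (38, 17, 8, p, 30), (38, 23, 38, c, 12), (38, 23, 38, c, 30)}
σ[D ≠ p]: keep tuples satisfying D ≠ p → {(14, 9, 5, a, 10), (14, 9, 5, a, 12), (14, 9, 5, a, 14), (14, 9, 5, a, 21), (14, 9, 5, a, 35), (14, 9, 5, a, 4), (19, 16, 36, z, 9), (19, 16, 40, z, 9), (19, 37, 34, x, 9), (38, 23, 38, c, 12), (38, 23, 38, c, 30)}
π_{C, D, G} gives {(10, a, 14), (12, a, 14), (12, c, 38), (14, a, 14), (21, a, 14), (30, c, 38), (35, a, 14), (4, a, 14), (9, x, 19), (9, z, 19)} (1 duplicate(s) eliminated).

{(10, a, 14), (12, a, 14), (12, c, 38), (14, a, 14), (21, a, 14), (30, c, 38), (35, a, 14), (4, a, 14), (9, x, 19), (9, z, 19)}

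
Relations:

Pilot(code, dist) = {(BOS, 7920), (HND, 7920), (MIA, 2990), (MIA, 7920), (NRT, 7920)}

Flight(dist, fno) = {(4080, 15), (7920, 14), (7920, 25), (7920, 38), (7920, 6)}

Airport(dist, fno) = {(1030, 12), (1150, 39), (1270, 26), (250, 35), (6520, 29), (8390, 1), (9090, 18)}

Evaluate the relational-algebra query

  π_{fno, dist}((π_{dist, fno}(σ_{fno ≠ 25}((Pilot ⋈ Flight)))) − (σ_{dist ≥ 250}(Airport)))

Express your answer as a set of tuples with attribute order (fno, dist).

Natural join on dist: {(BOS, 7920, 14), (BOS, 7920, 25), (BOS, 7920, 38), (BOS, 7920, 6), (HND, 7920, 14), (HND, 7920, 25), (HND, 7920, 38), (HND, 7920, 6), (MIA, 7920, 14), (MIA, 7920, 25), (MIA, 7920, 38), (MIA, 7920, 6), (NRT, 7920, 14), (NRT, 7920, 25), (NRT, 7920, 38), (NRT, 7920, 6)}
Selection fno ≠ 25: {(BOS, 7920, 14), (BOS, 7920, 38), (BOS, 7920, 6), (HND, 7920, 14), (HND, 7920, 38), (HND, 7920, 6), (MIA, 7920, 14), (MIA, 7920, 38), (MIA, 7920, 6), (NRT, 7920, 14), (NRT, 7920, 38), (NRT, 7920, 6)}
π[dist, fno]: project onto (dist, fno) (9 duplicate(s) eliminated) → {(7920, 14), (7920, 38), (7920, 6)}
Selection dist ≥ 250: {(1030, 12), (1150, 39), (1270, 26), (250, 35), (6520, 29), (8390, 1), (9090, 18)}
Difference: {(7920, 14), (7920, 38), (7920, 6)} with {(1030, 12), (1150, 39), (1270, 26), (250, 35), (6520, 29), (8390, 1), (9090, 18)} → {(7920, 14), (7920, 38), (7920, 6)}
π[fno, dist]: project onto (fno, dist) → {(14, 7920), (38, 7920), (6, 7920)}

{(14, 7920), (38, 7920), (6, 7920)}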